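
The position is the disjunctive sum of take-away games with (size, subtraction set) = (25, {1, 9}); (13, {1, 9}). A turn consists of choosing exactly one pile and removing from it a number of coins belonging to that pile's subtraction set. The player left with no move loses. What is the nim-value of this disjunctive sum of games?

Pile A, S = {1, 9}:
n :  0  1  2  3  4  5  6  7  8  9 10 11 12 13 14 15 16 17 18 19 20 21 22 23 24 25
G :  0  1  0  1  0  1  0  1  0  1  0  1  0  1  0  1  0  1  0  1  0  1  0  1  0  1
G_A(25) = 1.
Pile B, S = {1, 9}:
G(0) = 0
G(1) = mex{0} = 1
G(2) = mex{1} = 0
G(3) = mex{0} = 1
G(4) = mex{1} = 0
G(5) = mex{0} = 1
G(6) = mex{1} = 0
G(7) = mex{0} = 1
G(8) = mex{1} = 0
G(9) = mex{0,0} = 1
G(10) = mex{1,1} = 0
G(11) = mex{0,0} = 1
G(12) = mex{1,1} = 0
G(13) = mex{0,0} = 1
G_B(13) = 1.
Combined Grundy value = 1 ⊕ 1 = 0.

0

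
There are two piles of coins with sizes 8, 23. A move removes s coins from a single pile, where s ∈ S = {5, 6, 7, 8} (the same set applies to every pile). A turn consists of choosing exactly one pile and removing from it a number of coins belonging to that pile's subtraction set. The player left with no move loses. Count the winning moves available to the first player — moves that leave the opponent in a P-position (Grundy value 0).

1

All piles use S = {5, 6, 7, 8}:
G(0) = 0
G(1) = mex{} = 0
G(2) = mex{} = 0
G(3) = mex{} = 0
G(4) = mex{} = 0
G(5) = mex{0} = 1
G(6) = mex{0,0} = 1
G(7) = mex{0,0,0} = 1
G(8) = mex{0,0,0,0} = 1
G(9) = mex{0,0,0,0} = 1
G(10) = mex{1,0,0,0} = 2
G(11) = mex{1,1,0,0} = 2
G(12) = mex{1,1,1,0} = 2
G(13) = mex{1,1,1,1} = 0
G(14) = mex{1,1,1,1} = 0
G(15) = mex{2,1,1,1} = 0
G(16) = mex{2,2,1,1} = 0
G(17) = mex{2,2,2,1} = 0
G(18) = mex{0,2,2,2} = 1
G(19) = mex{0,0,2,2} = 1
G(20) = mex{0,0,0,2} = 1
G(21) = mex{0,0,0,0} = 1
G(22) = mex{0,0,0,0} = 1
G(23) = mex{1,0,0,0} = 2
Pile A: G(8) = 1.
Pile B: G(23) = 2.
Combined Grundy value = 1 ⊕ 2 = 3.
A winning move leaves total XOR = 0, i.e. changes one component's Grundy value g to g ⊕ X where X is the current total.
Pile A: need g' = 1⊕3 = 2. Options: 8−5→G=0, 8−6→G=0, 8−7→G=0, 8−8→G=0. Hits: 0.
Pile B: need g' = 2⊕3 = 1. Options: 23−5→G=1, 23−6→G=0, 23−7→G=0, 23−8→G=0. Hits: 1.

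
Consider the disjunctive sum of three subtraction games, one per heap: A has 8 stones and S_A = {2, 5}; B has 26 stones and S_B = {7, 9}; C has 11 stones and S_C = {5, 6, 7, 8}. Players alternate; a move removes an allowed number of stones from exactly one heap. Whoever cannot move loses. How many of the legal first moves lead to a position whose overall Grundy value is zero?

2

Heap A, S = {2, 5}:
G(0) = 0
G(1) = mex{} = 0
G(2) = mex{0} = 1
G(3) = mex{0} = 1
G(4) = mex{1} = 0
G(5) = mex{1,0} = 2
G(6) = mex{0,0} = 1
G(7) = mex{2,1} = 0
G(8) = mex{1,1} = 0
G_A(8) = 0.
Heap B, S = {7, 9}:
G(0) = 0
G(1) = mex{} = 0
G(2) = mex{} = 0
G(3) = mex{} = 0
G(4) = mex{} = 0
G(5) = mex{} = 0
G(6) = mex{} = 0
G(7) = mex{0} = 1
G(8) = mex{0} = 1
G(9) = mex{0,0} = 1
G(10) = mex{0,0} = 1
G(11) = mex{0,0} = 1
G(12) = mex{0,0} = 1
G(13) = mex{0,0} = 1
G(14) = mex{1,0} = 2
G(15) = mex{1,0} = 2
G(16) = mex{1,1} = 0
G(17) = mex{1,1} = 0
G(18) = mex{1,1} = 0
G(19) = mex{1,1} = 0
G(20) = mex{1,1} = 0
G(21) = mex{2,1} = 0
G(22) = mex{2,1} = 0
G(23) = mex{0,2} = 1
G(24) = mex{0,2} = 1
G(25) = mex{0,0} = 1
G(26) = mex{0,0} = 1
G_B(26) = 1.
Heap C, S = {5, 6, 7, 8}:
G(0) = 0
G(1) = mex{} = 0
G(2) = mex{} = 0
G(3) = mex{} = 0
G(4) = mex{} = 0
G(5) = mex{0} = 1
G(6) = mex{0,0} = 1
G(7) = mex{0,0,0} = 1
G(8) = mex{0,0,0,0} = 1
G(9) = mex{0,0,0,0} = 1
G(10) = mex{1,0,0,0} = 2
G(11) = mex{1,1,0,0} = 2
G_C(11) = 2.
Combined Grundy value = 0 ⊕ 1 ⊕ 2 = 3.
A winning move leaves total XOR = 0, i.e. changes one component's Grundy value g to g ⊕ X where X is the current total.
Heap A: need g' = 0⊕3 = 3. Options: 8−2→G=1, 8−5→G=1. Hits: 0.
Heap B: need g' = 1⊕3 = 2. Options: 26−7→G=0, 26−9→G=0. Hits: 0.
Heap C: need g' = 2⊕3 = 1. Options: 11−5→G=1, 11−6→G=1, 11−7→G=0, 11−8→G=0. Hits: 2.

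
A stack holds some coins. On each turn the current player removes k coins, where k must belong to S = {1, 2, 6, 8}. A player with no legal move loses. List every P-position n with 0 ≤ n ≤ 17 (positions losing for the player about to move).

0, 3, 7, 10, 14, 17

n :  0  1  2  3  4  5  6  7  8  9 10 11 12 13 14 15 16 17
G :  0  1  2  0  1  2  3  0  1  2  0  1  2  3  0  1  2  0
P-positions are exactly the n with G(n) = 0.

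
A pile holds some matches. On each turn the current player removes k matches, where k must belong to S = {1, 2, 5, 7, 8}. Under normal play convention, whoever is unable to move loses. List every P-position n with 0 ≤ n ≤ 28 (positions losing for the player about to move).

n :  0  1  2  3  4  5  6  7  8  9 10 11 12 13 14 15 16 17 18 19 20 21 22 23 24 25 26 27 28
G :  0  1  2  0  1  2  0  1  2  0  1  2  0  1  2  0  1  2  0  1  2  0  1  2  0  1  2  0  1
P-positions are exactly the n with G(n) = 0.

0, 3, 6, 9, 12, 15, 18, 21, 24, 27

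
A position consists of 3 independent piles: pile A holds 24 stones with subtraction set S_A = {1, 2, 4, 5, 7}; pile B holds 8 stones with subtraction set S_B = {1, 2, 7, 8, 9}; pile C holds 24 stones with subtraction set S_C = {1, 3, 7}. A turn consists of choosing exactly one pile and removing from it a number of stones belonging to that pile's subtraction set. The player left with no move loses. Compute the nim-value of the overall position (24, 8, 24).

2

Pile A, S = {1, 2, 4, 5, 7}:
n :  0  1  2  3  4  5  6  7  8  9 10 11 12 13 14 15 16 17 18 19 20 21 22 23 24
G :  0  1  2  0  1  2  0  1  2  0  1  2  0  1  2  0  1  2  0  1  2  0  1  2  0
G_A(24) = 0.
Pile B, S = {1, 2, 7, 8, 9}:
G(0) = 0
G(1) = mex{0} = 1
G(2) = mex{1,0} = 2
G(3) = mex{2,1} = 0
G(4) = mex{0,2} = 1
G(5) = mex{1,0} = 2
G(6) = mex{2,1} = 0
G(7) = mex{0,2,0} = 1
G(8) = mex{1,0,1,0} = 2
G_B(8) = 2.
Pile C, S = {1, 3, 7}:
G(0) = 0
G(1) = mex{0} = 1
G(2) = mex{1} = 0
G(3) = mex{0,0} = 1
G(4) = mex{1,1} = 0
G(5) = mex{0,0} = 1
G(6) = mex{1,1} = 0
G(7) = mex{0,0,0} = 1
G(8) = mex{1,1,1} = 0
G(9) = mex{0,0,0} = 1
G(10) = mex{1,1,1} = 0
G(11) = mex{0,0,0} = 1
G(12) = mex{1,1,1} = 0
G(13) = mex{0,0,0} = 1
G(14) = mex{1,1,1} = 0
G(15) = mex{0,0,0} = 1
G(16) = mex{1,1,1} = 0
G(17) = mex{0,0,0} = 1
G(18) = mex{1,1,1} = 0
G(19) = mex{0,0,0} = 1
G(20) = mex{1,1,1} = 0
G(21) = mex{0,0,0} = 1
G(22) = mex{1,1,1} = 0
G(23) = mex{0,0,0} = 1
G(24) = mex{1,1,1} = 0
G_C(24) = 0.
Combined Grundy value = 0 ⊕ 2 ⊕ 0 = 2.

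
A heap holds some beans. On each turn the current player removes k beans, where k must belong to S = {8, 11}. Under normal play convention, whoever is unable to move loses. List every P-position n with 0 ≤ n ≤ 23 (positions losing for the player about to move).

n :  0  1  2  3  4  5  6  7  8  9 10 11 12 13 14 15 16 17 18 19 20 21 22 23
G :  0  0  0  0  0  0  0  0  1  1  1  1  1  1  1  1  2  2  2  0  0  0  0  0
P-positions are exactly the n with G(n) = 0.

0, 1, 2, 3, 4, 5, 6, 7, 19, 20, 21, 22, 23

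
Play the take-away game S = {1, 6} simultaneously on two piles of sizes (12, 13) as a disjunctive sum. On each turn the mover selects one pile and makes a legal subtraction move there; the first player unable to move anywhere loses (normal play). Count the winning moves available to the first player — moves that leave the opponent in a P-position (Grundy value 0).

2

All piles use S = {1, 6}:
G(0) = 0
G(1) = mex{0} = 1
G(2) = mex{1} = 0
G(3) = mex{0} = 1
G(4) = mex{1} = 0
G(5) = mex{0} = 1
G(6) = mex{1,0} = 2
G(7) = mex{2,1} = 0
G(8) = mex{0,0} = 1
G(9) = mex{1,1} = 0
G(10) = mex{0,0} = 1
G(11) = mex{1,1} = 0
G(12) = mex{0,2} = 1
G(13) = mex{1,0} = 2
Pile A: G(12) = 1.
Pile B: G(13) = 2.
Combined Grundy value = 1 ⊕ 2 = 3.
A winning move leaves total XOR = 0, i.e. changes one component's Grundy value g to g ⊕ X where X is the current total.
Pile A: need g' = 1⊕3 = 2. Options: 12−1→G=0, 12−6→G=2. Hits: 1.
Pile B: need g' = 2⊕3 = 1. Options: 13−1→G=1, 13−6→G=0. Hits: 1.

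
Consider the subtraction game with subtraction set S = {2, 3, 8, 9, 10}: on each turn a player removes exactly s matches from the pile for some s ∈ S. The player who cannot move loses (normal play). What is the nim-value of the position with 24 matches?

0

n :  0  1  2  3  4  5  6  7  8  9 10 11 12 13 14 15 16 17 18 19 20 21 22 23 24
G :  0  0  1  1  2  0  0  1  1  2  2  3  0  4  1  2  2  0  0  1  1  2  2  0  0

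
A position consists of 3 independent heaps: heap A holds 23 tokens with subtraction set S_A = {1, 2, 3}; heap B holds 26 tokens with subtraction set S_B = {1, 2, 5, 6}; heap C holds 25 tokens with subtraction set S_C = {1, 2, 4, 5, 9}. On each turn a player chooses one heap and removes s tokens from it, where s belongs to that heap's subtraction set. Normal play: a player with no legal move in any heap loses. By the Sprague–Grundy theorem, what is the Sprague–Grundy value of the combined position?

Heap A, S = {1, 2, 3}:
G(0) = 0
G(1) = mex{0} = 1
G(2) = mex{1,0} = 2
G(3) = mex{2,1,0} = 3
G(4) = mex{3,2,1} = 0
G(5) = mex{0,3,2} = 1
G(6) = mex{1,0,3} = 2
G(7) = mex{2,1,0} = 3
G(8) = mex{3,2,1} = 0
G(9) = mex{0,3,2} = 1
G(10) = mex{1,0,3} = 2
G(11) = mex{2,1,0} = 3
G(12) = mex{3,2,1} = 0
G(13) = mex{0,3,2} = 1
G(14) = mex{1,0,3} = 2
G(15) = mex{2,1,0} = 3
G(16) = mex{3,2,1} = 0
G(17) = mex{0,3,2} = 1
G(18) = mex{1,0,3} = 2
G(19) = mex{2,1,0} = 3
G(20) = mex{3,2,1} = 0
G(21) = mex{0,3,2} = 1
G(22) = mex{1,0,3} = 2
G(23) = mex{2,1,0} = 3
G_A(23) = 3.
Heap B, S = {1, 2, 5, 6}:
G(0) = 0
G(1) = mex{0} = 1
G(2) = mex{1,0} = 2
G(3) = mex{2,1} = 0
G(4) = mex{0,2} = 1
G(5) = mex{1,0,0} = 2
G(6) = mex{2,1,1,0} = 3
G(7) = mex{3,2,2,1} = 0
G(8) = mex{0,3,0,2} = 1
G(9) = mex{1,0,1,0} = 2
G(10) = mex{2,1,2,1} = 0
G(11) = mex{0,2,3,2} = 1
G(12) = mex{1,0,0,3} = 2
G(13) = mex{2,1,1,0} = 3
G(14) = mex{3,2,2,1} = 0
G(15) = mex{0,3,0,2} = 1
G(16) = mex{1,0,1,0} = 2
G(17) = mex{2,1,2,1} = 0
G(18) = mex{0,2,3,2} = 1
G(19) = mex{1,0,0,3} = 2
G(20) = mex{2,1,1,0} = 3
G(21) = mex{3,2,2,1} = 0
G(22) = mex{0,3,0,2} = 1
G(23) = mex{1,0,1,0} = 2
G(24) = mex{2,1,2,1} = 0
G(25) = mex{0,2,3,2} = 1
G(26) = mex{1,0,0,3} = 2
G_B(26) = 2.
Heap C, S = {1, 2, 4, 5, 9}:
G(0) = 0
G(1) = mex{0} = 1
G(2) = mex{1,0} = 2
G(3) = mex{2,1} = 0
G(4) = mex{0,2,0} = 1
G(5) = mex{1,0,1,0} = 2
G(6) = mex{2,1,2,1} = 0
G(7) = mex{0,2,0,2} = 1
G(8) = mex{1,0,1,0} = 2
G(9) = mex{2,1,2,1,0} = 3
G(10) = mex{3,2,0,2,1} = 4
G(11) = mex{4,3,1,0,2} = 5
G(12) = mex{5,4,2,1,0} = 3
G(13) = mex{3,5,3,2,1} = 0
G(14) = mex{0,3,4,3,2} = 1
G(15) = mex{1,0,5,4,0} = 2
G(16) = mex{2,1,3,5,1} = 0
G(17) = mex{0,2,0,3,2} = 1
G(18) = mex{1,0,1,0,3} = 2
G(19) = mex{2,1,2,1,4} = 0
G(20) = mex{0,2,0,2,5} = 1
G(21) = mex{1,0,1,0,3} = 2
G(22) = mex{2,1,2,1,0} = 3
G(23) = mex{3,2,0,2,1} = 4
G(24) = mex{4,3,1,0,2} = 5
G(25) = mex{5,4,2,1,0} = 3
G_C(25) = 3.
Combined Grundy value = 3 ⊕ 2 ⊕ 3 = 2.

2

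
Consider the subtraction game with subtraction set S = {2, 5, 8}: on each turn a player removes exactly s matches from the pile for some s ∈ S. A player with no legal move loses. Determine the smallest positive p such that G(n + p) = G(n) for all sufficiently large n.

n :  0  1  2  3  4  5  6  7  8  9 10 11 12 13 14 15 16 17 18 19 20 21
G :  0  0  1  1  0  2  1  0  2  1  0  0  1  1  0  2  1  0  2  1  0  0
G(n+10) = G(n) holds for n = 0,…,7 (a full window of length max(S) = 8), so the sequence is purely periodic with period 10.

10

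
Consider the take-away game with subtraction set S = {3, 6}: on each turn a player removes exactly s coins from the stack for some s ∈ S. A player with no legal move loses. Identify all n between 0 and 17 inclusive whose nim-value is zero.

n :  0  1  2  3  4  5  6  7  8  9 10 11 12 13 14 15 16 17
G :  0  0  0  1  1  1  2  2  2  0  0  0  1  1  1  2  2  2
P-positions are exactly the n with G(n) = 0.

0, 1, 2, 9, 10, 11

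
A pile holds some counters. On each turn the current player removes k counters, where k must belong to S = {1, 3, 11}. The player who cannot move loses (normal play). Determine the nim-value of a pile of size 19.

1

G(0) = 0
G(1) = mex{0} = 1
G(2) = mex{1} = 0
G(3) = mex{0,0} = 1
G(4) = mex{1,1} = 0
G(5) = mex{0,0} = 1
G(6) = mex{1,1} = 0
G(7) = mex{0,0} = 1
G(8) = mex{1,1} = 0
G(9) = mex{0,0} = 1
G(10) = mex{1,1} = 0
G(11) = mex{0,0,0} = 1
G(12) = mex{1,1,1} = 0
G(13) = mex{0,0,0} = 1
G(14) = mex{1,1,1} = 0
G(15) = mex{0,0,0} = 1
G(16) = mex{1,1,1} = 0
G(17) = mex{0,0,0} = 1
G(18) = mex{1,1,1} = 0
G(19) = mex{0,0,0} = 1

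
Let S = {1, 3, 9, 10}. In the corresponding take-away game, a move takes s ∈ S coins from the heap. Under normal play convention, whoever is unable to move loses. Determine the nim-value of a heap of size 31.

2

n :  0  1  2  3  4  5  6  7  8  9 10 11 12 13 14 15 16 17 18 19 20 21 22 23 24 25 26 27 28 29 30 31
G :  0  1  0  1  0  1  0  1  0  1  2  3  2  3  2  3  2  3  2  0  1  0  1  0  1  0  1  0  1  2  3  2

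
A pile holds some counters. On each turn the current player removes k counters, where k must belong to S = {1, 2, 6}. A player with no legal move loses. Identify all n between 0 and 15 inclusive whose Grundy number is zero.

0, 3, 7, 10, 14

G(0) = 0
G(1) = mex{0} = 1
G(2) = mex{1,0} = 2
G(3) = mex{2,1} = 0
G(4) = mex{0,2} = 1
G(5) = mex{1,0} = 2
G(6) = mex{2,1,0} = 3
G(7) = mex{3,2,1} = 0
G(8) = mex{0,3,2} = 1
G(9) = mex{1,0,0} = 2
G(10) = mex{2,1,1} = 0
G(11) = mex{0,2,2} = 1
G(12) = mex{1,0,3} = 2
G(13) = mex{2,1,0} = 3
G(14) = mex{3,2,1} = 0
G(15) = mex{0,3,2} = 1
P-positions are exactly the n with G(n) = 0.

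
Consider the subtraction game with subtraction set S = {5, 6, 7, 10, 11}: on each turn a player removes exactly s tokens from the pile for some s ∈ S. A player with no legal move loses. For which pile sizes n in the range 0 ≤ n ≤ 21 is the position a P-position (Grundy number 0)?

0, 1, 2, 3, 4, 16, 17, 18, 19, 20

G(0) = 0
G(1) = mex{} = 0
G(2) = mex{} = 0
G(3) = mex{} = 0
G(4) = mex{} = 0
G(5) = mex{0} = 1
G(6) = mex{0,0} = 1
G(7) = mex{0,0,0} = 1
G(8) = mex{0,0,0} = 1
G(9) = mex{0,0,0} = 1
G(10) = mex{1,0,0,0} = 2
G(11) = mex{1,1,0,0,0} = 2
G(12) = mex{1,1,1,0,0} = 2
G(13) = mex{1,1,1,0,0} = 2
G(14) = mex{1,1,1,0,0} = 2
G(15) = mex{2,1,1,1,0} = 3
G(16) = mex{2,2,1,1,1} = 0
G(17) = mex{2,2,2,1,1} = 0
G(18) = mex{2,2,2,1,1} = 0
G(19) = mex{2,2,2,1,1} = 0
G(20) = mex{3,2,2,2,1} = 0
G(21) = mex{0,3,2,2,2} = 1
P-positions are exactly the n with G(n) = 0.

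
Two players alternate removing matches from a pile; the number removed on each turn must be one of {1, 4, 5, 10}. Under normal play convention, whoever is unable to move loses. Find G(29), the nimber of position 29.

0

G(0) = 0
G(1) = mex{0} = 1
G(2) = mex{1} = 0
G(3) = mex{0} = 1
G(4) = mex{1,0} = 2
G(5) = mex{2,1,0} = 3
G(6) = mex{3,0,1} = 2
G(7) = mex{2,1,0} = 3
G(8) = mex{3,2,1} = 0
G(9) = mex{0,3,2} = 1
G(10) = mex{1,2,3,0} = 4
G(11) = mex{4,3,2,1} = 0
G(12) = mex{0,0,3,0} = 1
G(13) = mex{1,1,0,1} = 2
G(14) = mex{2,4,1,2} = 0
G(15) = mex{0,0,4,3} = 1
G(16) = mex{1,1,0,2} = 3
G(17) = mex{3,2,1,3} = 0
G(18) = mex{0,0,2,0} = 1
G(19) = mex{1,1,0,1} = 2
G(20) = mex{2,3,1,4} = 0
G(21) = mex{0,0,3,0} = 1
G(22) = mex{1,1,0,1} = 2
G(23) = mex{2,2,1,2} = 0
G(24) = mex{0,0,2,0} = 1
G(25) = mex{1,1,0,1} = 2
G(26) = mex{2,2,1,3} = 0
G(27) = mex{0,0,2,0} = 1
G(28) = mex{1,1,0,1} = 2
G(29) = mex{2,2,1,2} = 0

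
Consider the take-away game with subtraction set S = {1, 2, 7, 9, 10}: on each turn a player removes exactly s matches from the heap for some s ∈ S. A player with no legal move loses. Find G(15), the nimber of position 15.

G(0) = 0
G(1) = mex{0} = 1
G(2) = mex{1,0} = 2
G(3) = mex{2,1} = 0
G(4) = mex{0,2} = 1
G(5) = mex{1,0} = 2
G(6) = mex{2,1} = 0
G(7) = mex{0,2,0} = 1
G(8) = mex{1,0,1} = 2
G(9) = mex{2,1,2,0} = 3
G(10) = mex{3,2,0,1,0} = 4
G(11) = mex{4,3,1,2,1} = 0
G(12) = mex{0,4,2,0,2} = 1
G(13) = mex{1,0,0,1,0} = 2
G(14) = mex{2,1,1,2,1} = 0
G(15) = mex{0,2,2,0,2} = 1

1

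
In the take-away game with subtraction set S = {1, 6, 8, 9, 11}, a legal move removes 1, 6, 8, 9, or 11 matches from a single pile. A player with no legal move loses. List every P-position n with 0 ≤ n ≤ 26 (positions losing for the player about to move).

n :  0  1  2  3  4  5  6  7  8  9 10 11 12 13 14 15 16 17 18 19 20 21 22 23 24 25 26
G :  0  1  0  1  0  1  2  0  1  2  3  2  3  2  0  1  2  0  1  0  1  0  1  2  0  1  2
P-positions are exactly the n with G(n) = 0.

0, 2, 4, 7, 14, 17, 19, 21, 24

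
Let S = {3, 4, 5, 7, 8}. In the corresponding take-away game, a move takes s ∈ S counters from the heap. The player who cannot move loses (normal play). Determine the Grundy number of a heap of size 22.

G(0) = 0
G(1) = mex{} = 0
G(2) = mex{} = 0
G(3) = mex{0} = 1
G(4) = mex{0,0} = 1
G(5) = mex{0,0,0} = 1
G(6) = mex{1,0,0} = 2
G(7) = mex{1,1,0,0} = 2
G(8) = mex{1,1,1,0,0} = 2
G(9) = mex{2,1,1,0,0} = 3
G(10) = mex{2,2,1,1,0} = 3
G(11) = mex{2,2,2,1,1} = 0
G(12) = mex{3,2,2,1,1} = 0
G(13) = mex{3,3,2,2,1} = 0
G(14) = mex{0,3,3,2,2} = 1
G(15) = mex{0,0,3,2,2} = 1
G(16) = mex{0,0,0,3,2} = 1
G(17) = mex{1,0,0,3,3} = 2
G(18) = mex{1,1,0,0,3} = 2
G(19) = mex{1,1,1,0,0} = 2
G(20) = mex{2,1,1,0,0} = 3
G(21) = mex{2,2,1,1,0} = 3
G(22) = mex{2,2,2,1,1} = 0

0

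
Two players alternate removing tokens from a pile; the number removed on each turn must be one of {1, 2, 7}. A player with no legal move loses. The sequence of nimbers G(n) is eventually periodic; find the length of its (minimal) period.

n :  0  1  2  3  4  5  6  7  8  9 10 11 12 13 14
G :  0  1  2  0  1  2  0  1  2  0  1  2  0  1  2
G(n+3) = G(n) holds for n = 0,…,6 (a full window of length max(S) = 7), so the sequence is purely periodic with period 3.

3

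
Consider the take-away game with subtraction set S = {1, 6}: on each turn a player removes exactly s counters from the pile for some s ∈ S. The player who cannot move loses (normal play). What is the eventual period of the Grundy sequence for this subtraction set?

n :  0  1  2  3  4  5  6  7  8  9 10 11 12 13 14 15
G :  0  1  0  1  0  1  2  0  1  0  1  0  1  2  0  1
G(n+7) = G(n) holds for n = 0,…,5 (a full window of length max(S) = 6), so the sequence is purely periodic with period 7.

7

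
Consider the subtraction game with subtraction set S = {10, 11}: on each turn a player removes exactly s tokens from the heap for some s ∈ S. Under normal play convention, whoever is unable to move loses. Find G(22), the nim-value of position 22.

0

n :  0  1  2  3  4  5  6  7  8  9 10 11 12 13 14 15 16 17 18 19 20 21 22
G :  0  0  0  0  0  0  0  0  0  0  1  1  1  1  1  1  1  1  1  1  2  0  0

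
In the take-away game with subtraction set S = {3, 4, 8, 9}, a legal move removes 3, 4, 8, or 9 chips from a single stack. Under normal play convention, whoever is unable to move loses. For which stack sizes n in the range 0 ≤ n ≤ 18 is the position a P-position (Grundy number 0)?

G(0) = 0
G(1) = mex{} = 0
G(2) = mex{} = 0
G(3) = mex{0} = 1
G(4) = mex{0,0} = 1
G(5) = mex{0,0} = 1
G(6) = mex{1,0} = 2
G(7) = mex{1,1} = 0
G(8) = mex{1,1,0} = 2
G(9) = mex{2,1,0,0} = 3
G(10) = mex{0,2,0,0} = 1
G(11) = mex{2,0,1,0} = 3
G(12) = mex{3,2,1,1} = 0
G(13) = mex{1,3,1,1} = 0
G(14) = mex{3,1,2,1} = 0
G(15) = mex{0,3,0,2} = 1
G(16) = mex{0,0,2,0} = 1
G(17) = mex{0,0,3,2} = 1
G(18) = mex{1,0,1,3} = 2
P-positions are exactly the n with G(n) = 0.

0, 1, 2, 7, 12, 13, 14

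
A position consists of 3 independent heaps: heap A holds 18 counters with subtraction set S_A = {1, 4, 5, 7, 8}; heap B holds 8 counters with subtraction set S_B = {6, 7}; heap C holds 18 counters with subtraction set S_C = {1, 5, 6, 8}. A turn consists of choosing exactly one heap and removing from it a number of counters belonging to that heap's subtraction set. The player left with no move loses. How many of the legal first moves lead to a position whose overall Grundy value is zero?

5

Heap A, S = {1, 4, 5, 7, 8}:
G(0) = 0
G(1) = mex{0} = 1
G(2) = mex{1} = 0
G(3) = mex{0} = 1
G(4) = mex{1,0} = 2
G(5) = mex{2,1,0} = 3
G(6) = mex{3,0,1} = 2
G(7) = mex{2,1,0,0} = 3
G(8) = mex{3,2,1,1,0} = 4
G(9) = mex{4,3,2,0,1} = 5
G(10) = mex{5,2,3,1,0} = 4
G(11) = mex{4,3,2,2,1} = 0
G(12) = mex{0,4,3,3,2} = 1
G(13) = mex{1,5,4,2,3} = 0
G(14) = mex{0,4,5,3,2} = 1
G(15) = mex{1,0,4,4,3} = 2
G(16) = mex{2,1,0,5,4} = 3
G(17) = mex{3,0,1,4,5} = 2
G(18) = mex{2,1,0,0,4} = 3
G_A(18) = 3.
Heap B, S = {6, 7}:
G(0) = 0
G(1) = mex{} = 0
G(2) = mex{} = 0
G(3) = mex{} = 0
G(4) = mex{} = 0
G(5) = mex{} = 0
G(6) = mex{0} = 1
G(7) = mex{0,0} = 1
G(8) = mex{0,0} = 1
G_B(8) = 1.
Heap C, S = {1, 5, 6, 8}:
n :  0  1  2  3  4  5  6  7  8  9 10 11 12 13 14 15 16 17 18
G :  0  1  0  1  0  1  2  3  2  3  2  0  1  0  1  0  1  2  3
G_C(18) = 3.
Combined Grundy value = 3 ⊕ 1 ⊕ 3 = 1.
A winning move leaves total XOR = 0, i.e. changes one component's Grundy value g to g ⊕ X where X is the current total.
Heap A: need g' = 3⊕1 = 2. Options: 18−1→G=2, 18−4→G=1, 18−5→G=0, 18−7→G=0, 18−8→G=4. Hits: 1.
Heap B: need g' = 1⊕1 = 0. Options: 8−6→G=0, 8−7→G=0. Hits: 2.
Heap C: need g' = 3⊕1 = 2. Options: 18−1→G=2, 18−5→G=0, 18−6→G=1, 18−8→G=2. Hits: 2.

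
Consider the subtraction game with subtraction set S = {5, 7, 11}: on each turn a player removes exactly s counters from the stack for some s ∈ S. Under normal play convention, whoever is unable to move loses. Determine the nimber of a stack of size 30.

n :  0  1  2  3  4  5  6  7  8  9 10 11 12 13 14 15 16 17 18 19 20 21 22 23 24 25 26 27 28 29 30
G :  0  0  0  0  0  1  1  1  1  1  2  2  2  2  2  3  0  0  0  0  0  1  1  1  1  1  2  2  2  2  2

2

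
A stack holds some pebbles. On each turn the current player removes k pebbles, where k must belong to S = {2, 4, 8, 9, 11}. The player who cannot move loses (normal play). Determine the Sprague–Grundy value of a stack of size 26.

0

n :  0  1  2  3  4  5  6  7  8  9 10 11 12 13 14 15 16 17 18 19 20 21 22 23 24 25 26
G :  0  0  1  1  2  2  0  0  1  1  2  2  3  0  4  1  5  2  3  0  0  1  1  2  2  0  0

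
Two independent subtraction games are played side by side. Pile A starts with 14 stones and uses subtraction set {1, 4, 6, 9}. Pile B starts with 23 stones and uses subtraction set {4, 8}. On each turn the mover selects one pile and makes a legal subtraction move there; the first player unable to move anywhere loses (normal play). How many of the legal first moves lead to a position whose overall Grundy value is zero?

0

Pile A, S = {1, 4, 6, 9}:
n :  0  1  2  3  4  5  6  7  8  9 10 11 12 13 14
G :  0  1  0  1  2  0  1  0  1  2  0  1  0  1  2
G_A(14) = 2.
Pile B, S = {4, 8}:
G(0) = 0
G(1) = mex{} = 0
G(2) = mex{} = 0
G(3) = mex{} = 0
G(4) = mex{0} = 1
G(5) = mex{0} = 1
G(6) = mex{0} = 1
G(7) = mex{0} = 1
G(8) = mex{1,0} = 2
G(9) = mex{1,0} = 2
G(10) = mex{1,0} = 2
G(11) = mex{1,0} = 2
G(12) = mex{2,1} = 0
G(13) = mex{2,1} = 0
G(14) = mex{2,1} = 0
G(15) = mex{2,1} = 0
G(16) = mex{0,2} = 1
G(17) = mex{0,2} = 1
G(18) = mex{0,2} = 1
G(19) = mex{0,2} = 1
G(20) = mex{1,0} = 2
G(21) = mex{1,0} = 2
G(22) = mex{1,0} = 2
G(23) = mex{1,0} = 2
G_B(23) = 2.
Combined Grundy value = 2 ⊕ 2 = 0.
A winning move leaves total XOR = 0, i.e. changes one component's Grundy value g to g ⊕ X where X is the current total.
Pile A: target g' = 2⊕0 = 2, but every legal move changes the Grundy value (mex property), so 0 moves.
Pile B: target g' = 2⊕0 = 2, but every legal move changes the Grundy value (mex property), so 0 moves.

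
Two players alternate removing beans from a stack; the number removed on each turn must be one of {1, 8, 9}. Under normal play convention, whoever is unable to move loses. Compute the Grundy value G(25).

G(0) = 0
G(1) = mex{0} = 1
G(2) = mex{1} = 0
G(3) = mex{0} = 1
G(4) = mex{1} = 0
G(5) = mex{0} = 1
G(6) = mex{1} = 0
G(7) = mex{0} = 1
G(8) = mex{1,0} = 2
G(9) = mex{2,1,0} = 3
G(10) = mex{3,0,1} = 2
G(11) = mex{2,1,0} = 3
G(12) = mex{3,0,1} = 2
G(13) = mex{2,1,0} = 3
G(14) = mex{3,0,1} = 2
G(15) = mex{2,1,0} = 3
G(16) = mex{3,2,1} = 0
G(17) = mex{0,3,2} = 1
G(18) = mex{1,2,3} = 0
G(19) = mex{0,3,2} = 1
G(20) = mex{1,2,3} = 0
G(21) = mex{0,3,2} = 1
G(22) = mex{1,2,3} = 0
G(23) = mex{0,3,2} = 1
G(24) = mex{1,0,3} = 2
G(25) = mex{2,1,0} = 3

3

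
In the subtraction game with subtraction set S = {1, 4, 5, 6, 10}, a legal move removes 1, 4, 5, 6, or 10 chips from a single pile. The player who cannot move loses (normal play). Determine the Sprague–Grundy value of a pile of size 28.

1

n :  0  1  2  3  4  5  6  7  8  9 10 11 12 13 14 15 16 17 18 19 20 21 22 23 24 25 26 27 28
G :  0  1  0  1  2  3  2  3  4  0  1  0  1  2  3  2  3  4  0  1  0  1  2  3  2  3  4  0  1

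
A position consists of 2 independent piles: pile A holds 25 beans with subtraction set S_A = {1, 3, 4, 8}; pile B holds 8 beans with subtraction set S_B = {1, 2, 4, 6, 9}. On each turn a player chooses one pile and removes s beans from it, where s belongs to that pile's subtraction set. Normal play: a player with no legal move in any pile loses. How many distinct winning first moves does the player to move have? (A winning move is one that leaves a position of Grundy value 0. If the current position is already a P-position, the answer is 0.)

2

Pile A, S = {1, 3, 4, 8}:
G(0) = 0
G(1) = mex{0} = 1
G(2) = mex{1} = 0
G(3) = mex{0,0} = 1
G(4) = mex{1,1,0} = 2
G(5) = mex{2,0,1} = 3
G(6) = mex{3,1,0} = 2
G(7) = mex{2,2,1} = 0
G(8) = mex{0,3,2,0} = 1
G(9) = mex{1,2,3,1} = 0
G(10) = mex{0,0,2,0} = 1
G(11) = mex{1,1,0,1} = 2
G(12) = mex{2,0,1,2} = 3
G(13) = mex{3,1,0,3} = 2
G(14) = mex{2,2,1,2} = 0
G(15) = mex{0,3,2,0} = 1
G(16) = mex{1,2,3,1} = 0
G(17) = mex{0,0,2,0} = 1
G(18) = mex{1,1,0,1} = 2
G(19) = mex{2,0,1,2} = 3
G(20) = mex{3,1,0,3} = 2
G(21) = mex{2,2,1,2} = 0
G(22) = mex{0,3,2,0} = 1
G(23) = mex{1,2,3,1} = 0
G(24) = mex{0,0,2,0} = 1
G(25) = mex{1,1,0,1} = 2
G_A(25) = 2.
Pile B, S = {1, 2, 4, 6, 9}:
n : 0 1 2 3 4 5 6 7 8
G : 0 1 2 0 1 2 3 4 0
G_B(8) = 0.
Combined Grundy value = 2 ⊕ 0 = 2.
A winning move leaves total XOR = 0, i.e. changes one component's Grundy value g to g ⊕ X where X is the current total.
Pile A: need g' = 2⊕2 = 0. Options: 25−1→G=1, 25−3→G=1, 25−4→G=0, 25−8→G=1. Hits: 1.
Pile B: need g' = 0⊕2 = 2. Options: 8−1→G=4, 8−2→G=3, 8−4→G=1, 8−6→G=2. Hits: 1.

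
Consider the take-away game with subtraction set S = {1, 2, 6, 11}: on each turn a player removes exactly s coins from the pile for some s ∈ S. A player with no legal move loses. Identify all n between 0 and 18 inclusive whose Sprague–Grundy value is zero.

0, 3, 7, 10, 15

G(0) = 0
G(1) = mex{0} = 1
G(2) = mex{1,0} = 2
G(3) = mex{2,1} = 0
G(4) = mex{0,2} = 1
G(5) = mex{1,0} = 2
G(6) = mex{2,1,0} = 3
G(7) = mex{3,2,1} = 0
G(8) = mex{0,3,2} = 1
G(9) = mex{1,0,0} = 2
G(10) = mex{2,1,1} = 0
G(11) = mex{0,2,2,0} = 1
G(12) = mex{1,0,3,1} = 2
G(13) = mex{2,1,0,2} = 3
G(14) = mex{3,2,1,0} = 4
G(15) = mex{4,3,2,1} = 0
G(16) = mex{0,4,0,2} = 1
G(17) = mex{1,0,1,3} = 2
G(18) = mex{2,1,2,0} = 3
P-positions are exactly the n with G(n) = 0.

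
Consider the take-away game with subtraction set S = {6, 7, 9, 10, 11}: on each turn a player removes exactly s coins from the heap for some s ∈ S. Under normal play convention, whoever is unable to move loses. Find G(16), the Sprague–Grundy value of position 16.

2

G(0) = 0
G(1) = mex{} = 0
G(2) = mex{} = 0
G(3) = mex{} = 0
G(4) = mex{} = 0
G(5) = mex{} = 0
G(6) = mex{0} = 1
G(7) = mex{0,0} = 1
G(8) = mex{0,0} = 1
G(9) = mex{0,0,0} = 1
G(10) = mex{0,0,0,0} = 1
G(11) = mex{0,0,0,0,0} = 1
G(12) = mex{1,0,0,0,0} = 2
G(13) = mex{1,1,0,0,0} = 2
G(14) = mex{1,1,0,0,0} = 2
G(15) = mex{1,1,1,0,0} = 2
G(16) = mex{1,1,1,1,0} = 2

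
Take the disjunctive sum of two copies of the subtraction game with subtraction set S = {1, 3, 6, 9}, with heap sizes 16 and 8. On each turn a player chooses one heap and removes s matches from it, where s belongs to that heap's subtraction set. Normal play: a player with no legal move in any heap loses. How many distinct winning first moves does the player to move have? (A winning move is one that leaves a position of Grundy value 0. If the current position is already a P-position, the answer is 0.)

All heaps use S = {1, 3, 6, 9}:
G(0) = 0
G(1) = mex{0} = 1
G(2) = mex{1} = 0
G(3) = mex{0,0} = 1
G(4) = mex{1,1} = 0
G(5) = mex{0,0} = 1
G(6) = mex{1,1,0} = 2
G(7) = mex{2,0,1} = 3
G(8) = mex{3,1,0} = 2
G(9) = mex{2,2,1,0} = 3
G(10) = mex{3,3,0,1} = 2
G(11) = mex{2,2,1,0} = 3
G(12) = mex{3,3,2,1} = 0
G(13) = mex{0,2,3,0} = 1
G(14) = mex{1,3,2,1} = 0
G(15) = mex{0,0,3,2} = 1
G(16) = mex{1,1,2,3} = 0
Heap A: G(16) = 0.
Heap B: G(8) = 2.
Combined Grundy value = 0 ⊕ 2 = 2.
A winning move leaves total XOR = 0, i.e. changes one component's Grundy value g to g ⊕ X where X is the current total.
Heap A: need g' = 0⊕2 = 2. Options: 16−1→G=1, 16−3→G=1, 16−6→G=2, 16−9→G=3. Hits: 1.
Heap B: need g' = 2⊕2 = 0. Options: 8−1→G=3, 8−3→G=1, 8−6→G=0. Hits: 1.

2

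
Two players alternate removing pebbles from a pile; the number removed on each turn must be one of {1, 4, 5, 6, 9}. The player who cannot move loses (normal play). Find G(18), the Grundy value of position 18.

4

G(0) = 0
G(1) = mex{0} = 1
G(2) = mex{1} = 0
G(3) = mex{0} = 1
G(4) = mex{1,0} = 2
G(5) = mex{2,1,0} = 3
G(6) = mex{3,0,1,0} = 2
G(7) = mex{2,1,0,1} = 3
G(8) = mex{3,2,1,0} = 4
G(9) = mex{4,3,2,1,0} = 5
G(10) = mex{5,2,3,2,1} = 0
G(11) = mex{0,3,2,3,0} = 1
G(12) = mex{1,4,3,2,1} = 0
G(13) = mex{0,5,4,3,2} = 1
G(14) = mex{1,0,5,4,3} = 2
G(15) = mex{2,1,0,5,2} = 3
G(16) = mex{3,0,1,0,3} = 2
G(17) = mex{2,1,0,1,4} = 3
G(18) = mex{3,2,1,0,5} = 4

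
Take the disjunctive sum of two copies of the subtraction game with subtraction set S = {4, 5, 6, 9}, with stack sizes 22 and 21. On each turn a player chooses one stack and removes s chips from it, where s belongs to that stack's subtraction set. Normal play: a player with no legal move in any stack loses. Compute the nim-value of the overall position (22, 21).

0

All stacks use S = {4, 5, 6, 9}:
n :  0  1  2  3  4  5  6  7  8  9 10 11 12 13 14 15 16 17 18 19 20 21 22
G :  0  0  0  0  1  1  1  1  2  2  2  2  3  0  0  0  0  1  1  1  1  2  2
Stack A: G(22) = 2.
Stack B: G(21) = 2.
Combined Grundy value = 2 ⊕ 2 = 0.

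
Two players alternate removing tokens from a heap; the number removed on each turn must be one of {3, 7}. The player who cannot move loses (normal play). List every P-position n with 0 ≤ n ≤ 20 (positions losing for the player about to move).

G(0) = 0
G(1) = mex{} = 0
G(2) = mex{} = 0
G(3) = mex{0} = 1
G(4) = mex{0} = 1
G(5) = mex{0} = 1
G(6) = mex{1} = 0
G(7) = mex{1,0} = 2
G(8) = mex{1,0} = 2
G(9) = mex{0,0} = 1
G(10) = mex{2,1} = 0
G(11) = mex{2,1} = 0
G(12) = mex{1,1} = 0
G(13) = mex{0,0} = 1
G(14) = mex{0,2} = 1
G(15) = mex{0,2} = 1
G(16) = mex{1,1} = 0
G(17) = mex{1,0} = 2
G(18) = mex{1,0} = 2
G(19) = mex{0,0} = 1
G(20) = mex{2,1} = 0
P-positions are exactly the n with G(n) = 0.

0, 1, 2, 6, 10, 11, 12, 16, 20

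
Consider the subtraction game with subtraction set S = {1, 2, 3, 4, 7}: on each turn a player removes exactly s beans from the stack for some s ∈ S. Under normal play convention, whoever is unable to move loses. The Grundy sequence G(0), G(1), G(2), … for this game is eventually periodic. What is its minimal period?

5

n :  0  1  2  3  4  5  6  7  8  9 10 11 12 13 14
G :  0  1  2  3  4  0  1  2  3  4  0  1  2  3  4
G(n+5) = G(n) holds for n = 0,…,6 (a full window of length max(S) = 7), so the sequence is purely periodic with period 5.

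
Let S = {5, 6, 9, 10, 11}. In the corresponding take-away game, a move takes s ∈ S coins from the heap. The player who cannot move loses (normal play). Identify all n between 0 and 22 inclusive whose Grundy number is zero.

n :  0  1  2  3  4  5  6  7  8  9 10 11 12 13 14 15 16 17 18 19 20 21 22
G :  0  0  0  0  0  1  1  1  1  1  2  2  2  2  2  3  0  0  0  0  0  1  1
P-positions are exactly the n with G(n) = 0.

0, 1, 2, 3, 4, 16, 17, 18, 19, 20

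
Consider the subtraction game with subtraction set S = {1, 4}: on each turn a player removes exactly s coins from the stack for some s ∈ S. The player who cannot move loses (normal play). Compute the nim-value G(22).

G(0) = 0
G(1) = mex{0} = 1
G(2) = mex{1} = 0
G(3) = mex{0} = 1
G(4) = mex{1,0} = 2
G(5) = mex{2,1} = 0
G(6) = mex{0,0} = 1
G(7) = mex{1,1} = 0
G(8) = mex{0,2} = 1
G(9) = mex{1,0} = 2
G(10) = mex{2,1} = 0
G(11) = mex{0,0} = 1
G(12) = mex{1,1} = 0
G(13) = mex{0,2} = 1
G(14) = mex{1,0} = 2
G(15) = mex{2,1} = 0
G(16) = mex{0,0} = 1
G(17) = mex{1,1} = 0
G(18) = mex{0,2} = 1
G(19) = mex{1,0} = 2
G(20) = mex{2,1} = 0
G(21) = mex{0,0} = 1
G(22) = mex{1,1} = 0

0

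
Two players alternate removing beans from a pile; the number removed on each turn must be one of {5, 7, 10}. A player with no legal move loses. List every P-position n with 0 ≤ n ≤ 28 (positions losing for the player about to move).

0, 1, 2, 3, 4, 15, 16, 17, 18, 19

n :  0  1  2  3  4  5  6  7  8  9 10 11 12 13 14 15 16 17 18 19 20 21 22 23 24 25 26 27 28
G :  0  0  0  0  0  1  1  1  1  1  2  2  2  2  2  0  0  0  0  0  1  1  1  1  1  2  2  2  2
P-positions are exactly the n with G(n) = 0.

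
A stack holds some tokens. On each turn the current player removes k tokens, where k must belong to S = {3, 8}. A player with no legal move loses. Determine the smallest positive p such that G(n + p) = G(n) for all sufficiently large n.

11

n :  0  1  2  3  4  5  6  7  8  9 10 11 12 13 14 15 16 17 18 19 20 21 22 23
G :  0  0  0  1  1  1  0  0  2  1  1  0  0  0  1  1  1  0  0  2  1  1  0  0
G(n+11) = G(n) holds for n = 0,…,7 (a full window of length max(S) = 8), so the sequence is purely periodic with period 11.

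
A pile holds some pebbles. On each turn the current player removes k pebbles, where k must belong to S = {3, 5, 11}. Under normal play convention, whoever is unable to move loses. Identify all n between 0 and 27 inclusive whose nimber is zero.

0, 1, 2, 8, 9, 10, 16, 17, 18, 24, 25, 26

G(0) = 0
G(1) = mex{} = 0
G(2) = mex{} = 0
G(3) = mex{0} = 1
G(4) = mex{0} = 1
G(5) = mex{0,0} = 1
G(6) = mex{1,0} = 2
G(7) = mex{1,0} = 2
G(8) = mex{1,1} = 0
G(9) = mex{2,1} = 0
G(10) = mex{2,1} = 0
G(11) = mex{0,2,0} = 1
G(12) = mex{0,2,0} = 1
G(13) = mex{0,0,0} = 1
G(14) = mex{1,0,1} = 2
G(15) = mex{1,0,1} = 2
G(16) = mex{1,1,1} = 0
G(17) = mex{2,1,2} = 0
G(18) = mex{2,1,2} = 0
G(19) = mex{0,2,0} = 1
G(20) = mex{0,2,0} = 1
G(21) = mex{0,0,0} = 1
G(22) = mex{1,0,1} = 2
G(23) = mex{1,0,1} = 2
G(24) = mex{1,1,1} = 0
G(25) = mex{2,1,2} = 0
G(26) = mex{2,1,2} = 0
G(27) = mex{0,2,0} = 1
P-positions are exactly the n with G(n) = 0.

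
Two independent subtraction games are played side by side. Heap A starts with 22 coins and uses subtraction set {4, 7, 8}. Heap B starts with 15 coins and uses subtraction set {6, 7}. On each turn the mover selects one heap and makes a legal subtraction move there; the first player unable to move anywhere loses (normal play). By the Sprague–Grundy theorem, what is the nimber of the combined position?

2

Heap A, S = {4, 7, 8}:
n :  0  1  2  3  4  5  6  7  8  9 10 11 12 13 14 15 16 17 18 19 20 21 22
G :  0  0  0  0  1  1  1  1  2  2  2  2  0  0  0  0  1  1  1  1  2  2  2
G_A(22) = 2.
Heap B, S = {6, 7}:
G(0) = 0
G(1) = mex{} = 0
G(2) = mex{} = 0
G(3) = mex{} = 0
G(4) = mex{} = 0
G(5) = mex{} = 0
G(6) = mex{0} = 1
G(7) = mex{0,0} = 1
G(8) = mex{0,0} = 1
G(9) = mex{0,0} = 1
G(10) = mex{0,0} = 1
G(11) = mex{0,0} = 1
G(12) = mex{1,0} = 2
G(13) = mex{1,1} = 0
G(14) = mex{1,1} = 0
G(15) = mex{1,1} = 0
G_B(15) = 0.
Combined Grundy value = 2 ⊕ 0 = 2.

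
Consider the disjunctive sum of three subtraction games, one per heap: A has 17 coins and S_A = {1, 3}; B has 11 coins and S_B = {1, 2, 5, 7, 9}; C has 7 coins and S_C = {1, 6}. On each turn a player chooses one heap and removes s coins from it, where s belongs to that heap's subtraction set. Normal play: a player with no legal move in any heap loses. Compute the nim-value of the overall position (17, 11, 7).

Heap A, S = {1, 3}:
n :  0  1  2  3  4  5  6  7  8  9 10 11 12 13 14 15 16 17
G :  0  1  0  1  0  1  0  1  0  1  0  1  0  1  0  1  0  1
G_A(17) = 1.
Heap B, S = {1, 2, 5, 7, 9}:
n :  0  1  2  3  4  5  6  7  8  9 10 11
G :  0  1  2  0  1  2  0  1  2  3  4  5
G_B(11) = 5.
Heap C, S = {1, 6}:
G(0) = 0
G(1) = mex{0} = 1
G(2) = mex{1} = 0
G(3) = mex{0} = 1
G(4) = mex{1} = 0
G(5) = mex{0} = 1
G(6) = mex{1,0} = 2
G(7) = mex{2,1} = 0
G_C(7) = 0.
Combined Grundy value = 1 ⊕ 5 ⊕ 0 = 4.

4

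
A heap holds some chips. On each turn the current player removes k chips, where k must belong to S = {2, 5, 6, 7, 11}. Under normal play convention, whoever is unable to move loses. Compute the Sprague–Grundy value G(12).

n :  0  1  2  3  4  5  6  7  8  9 10 11 12
G :  0  0  1  1  0  2  1  3  2  2  3  3  4

4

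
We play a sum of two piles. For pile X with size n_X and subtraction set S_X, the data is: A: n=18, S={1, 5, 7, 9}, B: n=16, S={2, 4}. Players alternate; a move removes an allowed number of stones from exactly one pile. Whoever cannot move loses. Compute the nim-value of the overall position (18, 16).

2

Pile A, S = {1, 5, 7, 9}:
G(0) = 0
G(1) = mex{0} = 1
G(2) = mex{1} = 0
G(3) = mex{0} = 1
G(4) = mex{1} = 0
G(5) = mex{0,0} = 1
G(6) = mex{1,1} = 0
G(7) = mex{0,0,0} = 1
G(8) = mex{1,1,1} = 0
G(9) = mex{0,0,0,0} = 1
G(10) = mex{1,1,1,1} = 0
G(11) = mex{0,0,0,0} = 1
G(12) = mex{1,1,1,1} = 0
G(13) = mex{0,0,0,0} = 1
G(14) = mex{1,1,1,1} = 0
G(15) = mex{0,0,0,0} = 1
G(16) = mex{1,1,1,1} = 0
G(17) = mex{0,0,0,0} = 1
G(18) = mex{1,1,1,1} = 0
G_A(18) = 0.
Pile B, S = {2, 4}:
G(0) = 0
G(1) = mex{} = 0
G(2) = mex{0} = 1
G(3) = mex{0} = 1
G(4) = mex{1,0} = 2
G(5) = mex{1,0} = 2
G(6) = mex{2,1} = 0
G(7) = mex{2,1} = 0
G(8) = mex{0,2} = 1
G(9) = mex{0,2} = 1
G(10) = mex{1,0} = 2
G(11) = mex{1,0} = 2
G(12) = mex{2,1} = 0
G(13) = mex{2,1} = 0
G(14) = mex{0,2} = 1
G(15) = mex{0,2} = 1
G(16) = mex{1,0} = 2
G_B(16) = 2.
Combined Grundy value = 0 ⊕ 2 = 2.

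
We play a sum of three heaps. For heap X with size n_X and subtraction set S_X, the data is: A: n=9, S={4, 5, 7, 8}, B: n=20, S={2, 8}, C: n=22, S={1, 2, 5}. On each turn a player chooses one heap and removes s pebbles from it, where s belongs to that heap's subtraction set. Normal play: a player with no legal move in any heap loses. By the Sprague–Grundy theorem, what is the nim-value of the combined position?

3

Heap A, S = {4, 5, 7, 8}:
G(0) = 0
G(1) = mex{} = 0
G(2) = mex{} = 0
G(3) = mex{} = 0
G(4) = mex{0} = 1
G(5) = mex{0,0} = 1
G(6) = mex{0,0} = 1
G(7) = mex{0,0,0} = 1
G(8) = mex{1,0,0,0} = 2
G(9) = mex{1,1,0,0} = 2
G_A(9) = 2.
Heap B, S = {2, 8}:
G(0) = 0
G(1) = mex{} = 0
G(2) = mex{0} = 1
G(3) = mex{0} = 1
G(4) = mex{1} = 0
G(5) = mex{1} = 0
G(6) = mex{0} = 1
G(7) = mex{0} = 1
G(8) = mex{1,0} = 2
G(9) = mex{1,0} = 2
G(10) = mex{2,1} = 0
G(11) = mex{2,1} = 0
G(12) = mex{0,0} = 1
G(13) = mex{0,0} = 1
G(14) = mex{1,1} = 0
G(15) = mex{1,1} = 0
G(16) = mex{0,2} = 1
G(17) = mex{0,2} = 1
G(18) = mex{1,0} = 2
G(19) = mex{1,0} = 2
G(20) = mex{2,1} = 0
G_B(20) = 0.
Heap C, S = {1, 2, 5}:
n :  0  1  2  3  4  5  6  7  8  9 10 11 12 13 14 15 16 17 18 19 20 21 22
G :  0  1  2  0  1  2  0  1  2  0  1  2  0  1  2  0  1  2  0  1  2  0  1
G_C(22) = 1.
Combined Grundy value = 2 ⊕ 0 ⊕ 1 = 3.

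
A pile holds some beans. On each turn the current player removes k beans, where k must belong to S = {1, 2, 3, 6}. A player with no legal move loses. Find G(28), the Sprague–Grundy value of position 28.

G(0) = 0
G(1) = mex{0} = 1
G(2) = mex{1,0} = 2
G(3) = mex{2,1,0} = 3
G(4) = mex{3,2,1} = 0
G(5) = mex{0,3,2} = 1
G(6) = mex{1,0,3,0} = 2
G(7) = mex{2,1,0,1} = 3
G(8) = mex{3,2,1,2} = 0
G(9) = mex{0,3,2,3} = 1
G(10) = mex{1,0,3,0} = 2
G(11) = mex{2,1,0,1} = 3
G(12) = mex{3,2,1,2} = 0
G(13) = mex{0,3,2,3} = 1
G(14) = mex{1,0,3,0} = 2
G(15) = mex{2,1,0,1} = 3
G(16) = mex{3,2,1,2} = 0
G(17) = mex{0,3,2,3} = 1
G(18) = mex{1,0,3,0} = 2
G(19) = mex{2,1,0,1} = 3
G(20) = mex{3,2,1,2} = 0
G(21) = mex{0,3,2,3} = 1
G(22) = mex{1,0,3,0} = 2
G(23) = mex{2,1,0,1} = 3
G(24) = mex{3,2,1,2} = 0
G(25) = mex{0,3,2,3} = 1
G(26) = mex{1,0,3,0} = 2
G(27) = mex{2,1,0,1} = 3
G(28) = mex{3,2,1,2} = 0

0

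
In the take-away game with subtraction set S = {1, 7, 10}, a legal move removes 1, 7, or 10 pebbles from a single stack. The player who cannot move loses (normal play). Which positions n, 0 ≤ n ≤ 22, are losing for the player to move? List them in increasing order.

n :  0  1  2  3  4  5  6  7  8  9 10 11 12 13 14 15 16 17 18 19 20 21 22
G :  0  1  0  1  0  1  0  1  0  1  2  3  2  3  2  3  2  0  1  0  1  0  1
P-positions are exactly the n with G(n) = 0.

0, 2, 4, 6, 8, 17, 19, 21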